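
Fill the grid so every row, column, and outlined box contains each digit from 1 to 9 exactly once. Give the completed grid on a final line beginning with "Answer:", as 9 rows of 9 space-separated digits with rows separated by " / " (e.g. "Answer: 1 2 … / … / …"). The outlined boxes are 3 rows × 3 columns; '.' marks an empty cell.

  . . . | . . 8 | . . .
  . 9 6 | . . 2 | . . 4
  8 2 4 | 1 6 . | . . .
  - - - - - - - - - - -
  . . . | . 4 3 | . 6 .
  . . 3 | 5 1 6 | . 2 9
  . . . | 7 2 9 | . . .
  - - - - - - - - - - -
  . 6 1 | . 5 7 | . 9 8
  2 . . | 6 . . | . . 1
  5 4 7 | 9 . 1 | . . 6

Step 1. [r9c8∈{3}] r9c8 is down to just 3. So r9c8=3.
Step 2. [r2c4∈{3}] r2c4's peers cover all but 3 ⇒ r2c4=3.
Step 3. [r1c7∈{1,2,3,5,6,7,9}] row 1 places 6 nowhere but r1c7 ⇒ r1c7=6.
Step 4. [r1c3∈{5}] r1c3's peers cover all but 5 ⇒ r1c3=5.
Step 5. [r6c3∈{8}] r6c3's peers cover all but 8, so r6c3=8.
Step 6. [r5c2∈{7}] r5c2's peers cover all but 7, so r5c2=7.
Step 7. [r2c8∈{1,5,7,8}] across col 8, 8 lands solely at r2c8, so r2c8=8.
Step 8. [r2c7∈{1,5,7}] row 2 places 5 nowhere but r2c7. So r2c7=5.
Step 9. [r2c1∈{1,7}] in row 2, 1 fits only at r2c1, so r2c1=1.
Step 10. [r3c8∈{7}] nothing but 7 survives at r3c8 ⇒ r3c8=7.
Step 11. [r3c9∈{3}] nothing but 3 survives at r3c9, so r3c9=3.
Step 12. [r8c6∈{4}] nothing but 4 survives at r8c6 ⇒ r8c6=4.
Step 13. [r6c8∈{1,4,5}] in col 8, 4 fits only at r6c8, so r6c8=4.
Step 14. [r8c2∈{3,8}] col 2 places 8 nowhere but r8c2. So r8c2=8.
Step 15. [r6c9∈{5}] only 5 remains possible at r6c9 ⇒ r6c9=5.
Step 16. [r6c2∈{1}] r6c2's peers cover all but 1 ⇒ r6c2=1.
Step 17. [r4c7∈{1,7,8}] across row 4, 1 lands solely at r4c7 ⇒ r4c7=1.
Step 18. [r1c1∈{3,7}] 7 has one home in col 1: r1c1. So r1c1=7.
Step 19. [r4c3∈{2,9}] row 4 places 2 nowhere but r4c3. So r4c3=2.
Step 20. [r7c7∈{2,4}] r7c7 is the only open cell in row 7 admitting 4, so r7c7=4.
Step 21. [r4c2∈{5}] r4c2 has the single candidate 5, so r4c2=5.
Step 22. [r4c4∈{8}] r4c4 is down to just 8 ⇒ r4c4=8.
Step 23. [r3c6∈{5}] r3c6 has the single candidate 5. So r3c6=5.
Step 24. [r9c7∈{2}] r9c7 is down to just 2 ⇒ r9c7=2.
Step 25. [r8c8∈{5}] r8c8 is down to just 5 ⇒ r8c8=5.
Step 26. [r5c7∈{8}] nothing but 8 survives at r5c7 ⇒ r5c7=8.
Step 27. [r1c5∈{9}] only 9 remains possible at r1c5, so r1c5=9.
Step 28. [r5c1∈{4}] r5c1 has the single candidate 4 ⇒ r5c1=4.
Step 29. [r4c1∈{9}] only 9 remains possible at r4c1. So r4c1=9.
Step 30. [r8c5∈{3}] r8c5 has the single candidate 3 ⇒ r8c5=3.
Step 31. [r6c1∈{6}] r6c1 has the single candidate 6. So r6c1=6.
Step 32. [r1c4∈{4}] only 4 remains possible at r1c4 ⇒ r1c4=4.
Step 33. [r1c9∈{2}] r1c9 is down to just 2. So r1c9=2.
Step 34. [r7c4∈{2}] r7c4's peers cover all but 2 ⇒ r7c4=2.
Step 35. [r9c5∈{8}] r9c5's peers cover all but 8. So r9c5=8.
Step 36. [r4c9∈{7}] only 7 remains possible at r4c9 ⇒ r4c9=7.
Step 37. [r8c7∈{7}] only 7 remains possible at r8c7 ⇒ r8c7=7.
Step 38. [r1c2∈{3}] nothing but 3 survives at r1c2, so r1c2=3.
Step 39. [r6c7∈{3}] r6c7 has the single candidate 3, so r6c7=3.
Step 40. [r1c8∈{1}] r1c8 is down to just 1. So r1c8=1.
Step 41. [r3c7∈{9}] r3c7 is down to just 9, so r3c7=9.
Step 42. [r7c1∈{3}] r7c1 has the single candidate 3, so r7c1=3.
Step 43. [r2c5∈{7}] r2c5's peers cover all but 7, so r2c5=7.
Step 44. [r8c3∈{9}] r8c3's peers cover all but 9 ⇒ r8c3=9.

Answer: 7 3 5 4 9 8 6 1 2 / 1 9 6 3 7 2 5 8 4 / 8 2 4 1 6 5 9 7 3 / 9 5 2 8 4 3 1 6 7 / 4 7 3 5 1 6 8 2 9 / 6 1 8 7 2 9 3 4 5 / 3 6 1 2 5 7 4 9 8 / 2 8 9 6 3 4 7 5 1 / 5 4 7 9 8 1 2 3 6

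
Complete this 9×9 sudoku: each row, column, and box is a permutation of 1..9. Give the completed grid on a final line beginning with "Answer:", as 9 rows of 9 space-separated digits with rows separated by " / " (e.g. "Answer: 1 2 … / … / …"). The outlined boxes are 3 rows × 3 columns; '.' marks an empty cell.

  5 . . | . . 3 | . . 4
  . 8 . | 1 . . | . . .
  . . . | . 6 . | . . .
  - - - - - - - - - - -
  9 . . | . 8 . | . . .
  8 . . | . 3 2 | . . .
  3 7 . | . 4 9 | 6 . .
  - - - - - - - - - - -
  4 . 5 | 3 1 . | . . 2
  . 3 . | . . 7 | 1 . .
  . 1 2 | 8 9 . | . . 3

Step 1. [r6c8∈{1,2,5,8}] across row 6, 2 lands solely at r6c8, so r6c8=2.
Step 2. [r8c1∈{6}] only 6 remains possible at r8c1. So r8c1=6.
Step 3. [r6c4∈{5}] r6c4 has the single candidate 5 ⇒ r6c4=5.
Step 4. [r2c9∈{5,6,7,9}] in col 9, 6 fits only at r2c9 ⇒ r2c9=6.
Step 5. [r3c1∈{1,2,7}] col 1 places 1 nowhere but r3c1. So r3c1=1.
Step 6. [r1c8∈{1,7,8,9}] in row 1, 1 fits only at r1c8 ⇒ r1c8=1.
Step 7. [r1c7∈{2,7,8,9}] across row 1, 8 lands solely at r1c7 ⇒ r1c7=8.
Step 8. [r2c1∈{2,7}] r2c1 is the only open cell in col 1 admitting 2 ⇒ r2c1=2.
Step 9. [r3c7∈{2,3,5,7,9}] r3c7 is the only open cell in col 7 admitting 2 ⇒ r3c7=2.
Step 10. [r7c2∈{9}] r7c2 is down to just 9. So r7c2=9.
Step 11. [r3c2∈{4}] only 4 remains possible at r3c2 ⇒ r3c2=4.
Step 12. [r7c7∈{7}] r7c7's peers cover all but 7, so r7c7=7.
Step 13. [r7c8∈{6,8}] r7c8 is the only open cell in row 7 admitting 8, so r7c8=8.
Step 14. [r9c8∈{4,5,6}] 6 has one home in col 8: r9c8. So r9c8=6.
Step 15. [r1c2∈{6}] r1c2 is down to just 6 ⇒ r1c2=6.
Step 16. [r5c2∈{5}] r5c2 is down to just 5. So r5c2=5.
Step 17. [r4c6∈{1,6}] in col 6, 1 fits only at r4c6. So r4c6=1.
Step 18. [r8c4∈{2,4}] col 4 places 4 nowhere but r8c4, so r8c4=4.
Step 19. [r9c6∈{5}] r9c6 is down to just 5. So r9c6=5.
Step 20. [r1c4∈{2,7,9}] across col 4, 2 lands solely at r1c4. So r1c4=2.
Step 21. [r3c4∈{7,9}] in col 4, 9 fits only at r3c4, so r3c4=9.
Step 22. [r2c5∈{5,7}] 5 has one home in col 5: r2c5 ⇒ r2c5=5.
Step 23. [r4c7∈{3,4,5}] across col 7, 5 lands solely at r4c7. So r4c7=5.
Step 24. [r4c9∈{7}] r4c9's peers cover all but 7 ⇒ r4c9=7.
Step 25. [r2c7∈{3,9}] across col 7, 3 lands solely at r2c7, so r2c7=3.
Step 26. [r2c8∈{7,9}] r2c8 is the only open cell in box 3 admitting 9 ⇒ r2c8=9.
Step 27. [r5c8∈{4}] r5c8 is down to just 4, so r5c8=4.
Step 28. [r6c3∈{1}] only 1 remains possible at r6c3. So r6c3=1.
Step 29. [r5c3∈{6}] r5c3 has the single candidate 6. So r5c3=6.
Step 30. [r8c8∈{5}] r8c8 is down to just 5, so r8c8=5.
Step 31. [r2c3∈{7}] r2c3's peers cover all but 7, so r2c3=7.
Step 32. [r5c7∈{9}] r5c7 has the single candidate 9 ⇒ r5c7=9.
Step 33. [r1c3∈{9}] only 9 remains possible at r1c3 ⇒ r1c3=9.
Step 34. [r5c4∈{7}] only 7 remains possible at r5c4 ⇒ r5c4=7.
Step 35. [r9c1∈{7}] r9c1 has the single candidate 7. So r9c1=7.
Step 36. [r3c8∈{7}] r3c8's peers cover all but 7, so r3c8=7.
Step 37. [r6c9∈{8}] only 8 remains possible at r6c9 ⇒ r6c9=8.
Step 38. [r8c5∈{2}] only 2 remains possible at r8c5, so r8c5=2.
Step 39. [r1c5∈{7}] r1c5's peers cover all but 7 ⇒ r1c5=7.
Step 40. [r7c6∈{6}] only 6 remains possible at r7c6. So r7c6=6.
Step 41. [r4c3∈{4}] nothing but 4 survives at r4c3 ⇒ r4c3=4.
Step 42. [r3c9∈{5}] r3c9's peers cover all but 5. So r3c9=5.
Step 43. [r4c2∈{2}] nothing but 2 survives at r4c2, so r4c2=2.
Step 44. [r3c3∈{3}] r3c3 has the single candidate 3, so r3c3=3.
Step 45. [r8c3∈{8}] only 8 remains possible at r8c3 ⇒ r8c3=8.
Step 46. [r9c7∈{4}] r9c7's peers cover all but 4 ⇒ r9c7=4.
Step 47. [r4c4∈{6}] only 6 remains possible at r4c4 ⇒ r4c4=6.
Step 48. [r2c6∈{4}] nothing but 4 survives at r2c6. So r2c6=4.
Step 49. [r8c9∈{9}] only 9 remains possible at r8c9, so r8c9=9.
Step 50. [r3c6∈{8}] only 8 remains possible at r3c6, so r3c6=8.
Step 51. [r5c9∈{1}] r5c9's peers cover all but 1. So r5c9=1.
Step 52. [r4c8∈{3}] r4c8 has the single candidate 3, so r4c8=3.

Answer: 5 6 9 2 7 3 8 1 4 / 2 8 7 1 5 4 3 9 6 / 1 4 3 9 6 8 2 7 5 / 9 2 4 6 8 1 5 3 7 / 8 5 6 7 3 2 9 4 1 / 3 7 1 5 4 9 6 2 8 / 4 9 5 3 1 6 7 8 2 / 6 3 8 4 2 7 1 5 9 / 7 1 2 8 9 5 4 6 3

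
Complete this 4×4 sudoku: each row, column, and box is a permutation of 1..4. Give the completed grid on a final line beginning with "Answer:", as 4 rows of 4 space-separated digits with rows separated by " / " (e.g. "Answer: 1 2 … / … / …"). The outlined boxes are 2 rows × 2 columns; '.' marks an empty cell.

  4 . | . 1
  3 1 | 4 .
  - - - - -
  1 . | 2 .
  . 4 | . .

Step 1. [r4c4∈{3}] r4c4 has the single candidate 3, so r4c4=3.
Step 2. [r1c2∈{2}] r1c2 is down to just 2 ⇒ r1c2=2.
Step 3. [r3c2∈{3}] r3c2's peers cover all but 3 ⇒ r3c2=3.
Step 4. [r1c3∈{3}] nothing but 3 survives at r1c3, so r1c3=3.
Step 5. [r2c4∈{2}] r2c4 has the single candidate 2 ⇒ r2c4=2.
Step 6. [r3c4∈{4}] nothing but 4 survives at r3c4, so r3c4=4.
Step 7. [r4c3∈{1}] r4c3 has the single candidate 1 ⇒ r4c3=1.
Step 8. [r4c1∈{2}] r4c1 has the single candidate 2, so r4c1=2.

Answer: 4 2 3 1 / 3 1 4 2 / 1 3 2 4 / 2 4 1 3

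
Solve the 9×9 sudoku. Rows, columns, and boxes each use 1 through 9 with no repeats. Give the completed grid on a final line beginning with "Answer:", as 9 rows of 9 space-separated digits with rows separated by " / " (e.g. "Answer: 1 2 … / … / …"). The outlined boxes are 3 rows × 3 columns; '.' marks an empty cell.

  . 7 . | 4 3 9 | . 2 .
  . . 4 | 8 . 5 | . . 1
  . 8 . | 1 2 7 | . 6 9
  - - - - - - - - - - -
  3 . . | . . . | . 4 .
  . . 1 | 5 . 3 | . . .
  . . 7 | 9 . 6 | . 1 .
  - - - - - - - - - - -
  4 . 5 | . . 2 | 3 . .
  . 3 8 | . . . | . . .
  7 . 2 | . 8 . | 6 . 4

Step 1. [r8c5∈{1,4,5,6,7,9}] r8c5 is the only open cell in col 5 admitting 5. So r8c5=5.
Step 2. [r4c3∈{6,9}] in col 3, 9 fits only at r4c3 ⇒ r4c3=9.
Step 3. [r7c5∈{1,6,7,9}] 9 has one home in col 5: r7c5, so r7c5=9.
Step 4. [r8c7∈{1,2,7,9}] r8c7 is the only open cell in col 7 admitting 1. So r8c7=1.
Step 5. [r5c7∈{2,7,8,9}] 9 has one home in col 7: r5c7, so r5c7=9.
Step 6. [r4c4∈{2,7}] r4c4 is the only open cell in col 4 admitting 2 ⇒ r4c4=2.
Step 7. [r6c7∈{2,5,8}] r6c7 is the only open cell in col 7 admitting 2, so r6c7=2.
Step 8. [r4c6∈{1,8}] 8 has one home in col 6: r4c6 ⇒ r4c6=8.
Step 9. [r3c1∈{5}] r3c1 has the single candidate 5, so r3c1=5.
Step 10. [r1c3∈{6}] only 6 remains possible at r1c3, so r1c3=6.
Step 11. [r6c1∈{8}] only 8 remains possible at r6c1, so r6c1=8.
Step 12. [r2c7∈{7}] only 7 remains possible at r2c7, so r2c7=7.
Step 13. [r4c7∈{5}] r4c7's peers cover all but 5, so r4c7=5.
Step 14. [r4c2∈{6}] nothing but 6 survives at r4c2. So r4c2=6.
Step 15. [r4c9∈{7}] r4c9's peers cover all but 7. So r4c9=7.
Step 16. [r7c9∈{8}] r7c9 has the single candidate 8, so r7c9=8.
Step 17. [r7c4∈{6,7}] 6 has one home in row 7: r7c4. So r7c4=6.
Step 18. [r5c1∈{2}] r5c1 has the single candidate 2 ⇒ r5c1=2.
Step 19. [r6c5∈{4}] r6c5 is down to just 4, so r6c5=4.
Step 20. [r2c1∈{9}] r2c1's peers cover all but 9 ⇒ r2c1=9.
Step 21. [r8c8∈{7,9}] r8c8 is the only open cell in row 8 admitting 9, so r8c8=9.
Step 22. [r9c6∈{1}] nothing but 1 survives at r9c6 ⇒ r9c6=1.
Step 23. [r3c3∈{3}] r3c3 is down to just 3. So r3c3=3.
Step 24. [r3c7∈{4}] only 4 remains possible at r3c7, so r3c7=4.
Step 25. [r9c8∈{5}] only 5 remains possible at r9c8 ⇒ r9c8=5.
Step 26. [r5c5∈{7}] r5c5's peers cover all but 7 ⇒ r5c5=7.
Step 27. [r5c9∈{6}] r5c9's peers cover all but 6. So r5c9=6.
Step 28. [r9c4∈{3}] r9c4 is down to just 3 ⇒ r9c4=3.
Step 29. [r2c8∈{3}] nothing but 3 survives at r2c8 ⇒ r2c8=3.
Step 30. [r9c2∈{9}] nothing but 9 survives at r9c2. So r9c2=9.
Step 31. [r8c6∈{4}] r8c6 has the single candidate 4, so r8c6=4.
Step 32. [r7c8∈{7}] r7c8's peers cover all but 7. So r7c8=7.
Step 33. [r6c9∈{3}] r6c9's peers cover all but 3, so r6c9=3.
Step 34. [r6c2∈{5}] r6c2 is down to just 5, so r6c2=5.
Step 35. [r1c9∈{5}] nothing but 5 survives at r1c9, so r1c9=5.
Step 36. [r8c1∈{6}] only 6 remains possible at r8c1. So r8c1=6.
Step 37. [r8c4∈{7}] r8c4 has the single candidate 7, so r8c4=7.
Step 38. [r4c5∈{1}] only 1 remains possible at r4c5, so r4c5=1.
Step 39. [r8c9∈{2}] r8c9's peers cover all but 2 ⇒ r8c9=2.
Step 40. [r1c7∈{8}] r1c7 is down to just 8. So r1c7=8.
Step 41. [r5c8∈{8}] r5c8 is down to just 8 ⇒ r5c8=8.
Step 42. [r2c5∈{6}] r2c5 is down to just 6. So r2c5=6.
Step 43. [r2c2∈{2}] r2c2's peers cover all but 2 ⇒ r2c2=2.
Step 44. [r7c2∈{1}] only 1 remains possible at r7c2. So r7c2=1.
Step 45. [r1c1∈{1}] r1c1 has the single candidate 1. So r1c1=1.
Step 46. [r5c2∈{4}] r5c2 has the single candidate 4. So r5c2=4.

Answer: 1 7 6 4 3 9 8 2 5 / 9 2 4 8 6 5 7 3 1 / 5 8 3 1 2 7 4 6 9 / 3 6 9 2 1 8 5 4 7 / 2 4 1 5 7 3 9 8 6 / 8 5 7 9 4 6 2 1 3 / 4 1 5 6 9 2 3 7 8 / 6 3 8 7 5 4 1 9 2 / 7 9 2 3 8 1 6 5 4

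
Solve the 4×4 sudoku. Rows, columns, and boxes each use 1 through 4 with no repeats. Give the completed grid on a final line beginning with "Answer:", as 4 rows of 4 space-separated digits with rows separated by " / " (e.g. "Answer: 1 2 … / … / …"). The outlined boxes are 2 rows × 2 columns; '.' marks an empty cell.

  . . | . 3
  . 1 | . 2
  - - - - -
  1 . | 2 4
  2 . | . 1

Step 1. [r1c1∈{4}] r1c1's peers cover all but 4. So r1c1=4.
Step 2. [r4c3∈{3}] r4c3 has the single candidate 3, so r4c3=3.
Step 3. [r1c2∈{2}] r1c2's peers cover all but 2, so r1c2=2.
Step 4. [r1c3∈{1}] r1c3 has the single candidate 1, so r1c3=1.
Step 5. [r2c1∈{3}] nothing but 3 survives at r2c1 ⇒ r2c1=3.
Step 6. [r4c2∈{4}] r4c2's peers cover all but 4, so r4c2=4.
Step 7. [r2c3∈{4}] only 4 remains possible at r2c3 ⇒ r2c3=4.
Step 8. [r3c2∈{3}] r3c2's peers cover all but 3, so r3c2=3.

Answer: 4 2 1 3 / 3 1 4 2 / 1 3 2 4 / 2 4 3 1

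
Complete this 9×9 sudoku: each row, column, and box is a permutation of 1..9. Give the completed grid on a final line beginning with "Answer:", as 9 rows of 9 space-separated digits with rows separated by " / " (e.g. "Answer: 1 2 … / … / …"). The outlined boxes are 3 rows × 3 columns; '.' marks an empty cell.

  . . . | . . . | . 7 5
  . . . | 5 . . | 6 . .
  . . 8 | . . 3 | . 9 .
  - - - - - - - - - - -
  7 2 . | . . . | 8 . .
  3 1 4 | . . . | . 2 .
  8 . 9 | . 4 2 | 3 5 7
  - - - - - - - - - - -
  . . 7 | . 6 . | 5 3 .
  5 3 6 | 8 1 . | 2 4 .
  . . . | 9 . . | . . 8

Step 1. [r9c2∈{4}] r9c2's peers cover all but 4 ⇒ r9c2=4.
Step 2. [r6c4∈{1,6}] across row 6, 1 lands solely at r6c4 ⇒ r6c4=1.
Step 3. [r4c9∈{1,4,6,9}] in row 4, 4 fits only at r4c9. So r4c9=4.
Step 4. [r9c5∈{2,3,5,7}] row 9 places 3 nowhere but r9c5 ⇒ r9c5=3.
Step 5. [r5c9∈{6,9}] in col 9, 6 fits only at r5c9. So r5c9=6.
Step 6. [r7c4∈{2,4}] across box 8, 2 lands solely at r7c4 ⇒ r7c4=2.
Step 7. [r2c9∈{1,2,3}] in col 9, 3 fits only at r2c9. So r2c9=3.
Step 8. [r9c6∈{5,7}] r9c6 is the only open cell in row 9 admitting 5, so r9c6=5.
Step 9. [r5c5∈{5,7,8,9}] in row 5, 5 fits only at r5c5 ⇒ r5c5=5.
Step 10. [r4c5∈{9}] r4c5's peers cover all but 9 ⇒ r4c5=9.
Step 11. [r5c6∈{7,8}] across row 5, 8 lands solely at r5c6, so r5c6=8.
Step 12. [r3c9∈{1,2}] col 9 places 2 nowhere but r3c9. So r3c9=2.
Step 13. [r7c9∈{1,9}] 1 has one home in col 9: r7c9, so r7c9=1.
Step 14. [r3c5∈{7}] r3c5's peers cover all but 7 ⇒ r3c5=7.
Step 15. [r7c1∈{9}] r7c1 is down to just 9. So r7c1=9.
Step 16. [r4c6∈{6}] r4c6's peers cover all but 6. So r4c6=6.
Step 17. [r2c8∈{1,8}] across col 8, 8 lands solely at r2c8 ⇒ r2c8=8.
Step 18. [r2c5∈{2}] only 2 remains possible at r2c5, so r2c5=2.
Step 19. [r2c3∈{1}] only 1 remains possible at r2c3 ⇒ r2c3=1.
Step 20. [r1c6∈{1,4,9}] 1 has one home in col 6: r1c6, so r1c6=1.
Step 21. [r1c7∈{4}] only 4 remains possible at r1c7. So r1c7=4.
Step 22. [r3c4∈{4,6}] in col 4, 4 fits only at r3c4. So r3c4=4.
Step 23. [r3c1∈{6}] r3c1 has the single candidate 6. So r3c1=6.
Step 24. [r1c1∈{2}] r1c1 has the single candidate 2. So r1c1=2.
Step 25. [r2c6∈{9}] r2c6's peers cover all but 9 ⇒ r2c6=9.
Step 26. [r2c1∈{4}] nothing but 4 survives at r2c1 ⇒ r2c1=4.
Step 27. [r5c7∈{9}] r5c7 is down to just 9 ⇒ r5c7=9.
Step 28. [r3c7∈{1}] nothing but 1 survives at r3c7. So r3c7=1.
Step 29. [r2c2∈{7}] only 7 remains possible at r2c2 ⇒ r2c2=7.
Step 30. [r4c3∈{5}] nothing but 5 survives at r4c3 ⇒ r4c3=5.
Step 31. [r1c3∈{3}] r1c3's peers cover all but 3, so r1c3=3.
Step 32. [r4c8∈{1}] r4c8 has the single candidate 1 ⇒ r4c8=1.
Step 33. [r9c1∈{1}] nothing but 1 survives at r9c1 ⇒ r9c1=1.
Step 34. [r3c2∈{5}] r3c2's peers cover all but 5, so r3c2=5.
Step 35. [r5c4∈{7}] nothing but 7 survives at r5c4 ⇒ r5c4=7.
Step 36. [r9c3∈{2}] r9c3 is down to just 2 ⇒ r9c3=2.
Step 37. [r8c9∈{9}] r8c9 is down to just 9 ⇒ r8c9=9.
Step 38. [r9c7∈{7}] r9c7 has the single candidate 7, so r9c7=7.
Step 39. [r1c4∈{6}] only 6 remains possible at r1c4. So r1c4=6.
Step 40. [r1c2∈{9}] r1c2 is down to just 9 ⇒ r1c2=9.
Step 41. [r7c6∈{4}] r7c6 is down to just 4 ⇒ r7c6=4.
Step 42. [r8c6∈{7}] only 7 remains possible at r8c6, so r8c6=7.
Step 43. [r6c2∈{6}] only 6 remains possible at r6c2. So r6c2=6.
Step 44. [r1c5∈{8}] nothing but 8 survives at r1c5, so r1c5=8.
Step 45. [r9c8∈{6}] nothing but 6 survives at r9c8, so r9c8=6.
Step 46. [r4c4∈{3}] r4c4 has the single candidate 3, so r4c4=3.
Step 47. [r7c2∈{8}] nothing but 8 survives at r7c2 ⇒ r7c2=8.

Answer: 2 9 3 6 8 1 4 7 5 / 4 7 1 5 2 9 6 8 3 / 6 5 8 4 7 3 1 9 2 / 7 2 5 3 9 6 8 1 4 / 3 1 4 7 5 8 9 2 6 / 8 6 9 1 4 2 3 5 7 / 9 8 7 2 6 4 5 3 1 / 5 3 6 8 1 7 2 4 9 / 1 4 2 9 3 5 7 6 8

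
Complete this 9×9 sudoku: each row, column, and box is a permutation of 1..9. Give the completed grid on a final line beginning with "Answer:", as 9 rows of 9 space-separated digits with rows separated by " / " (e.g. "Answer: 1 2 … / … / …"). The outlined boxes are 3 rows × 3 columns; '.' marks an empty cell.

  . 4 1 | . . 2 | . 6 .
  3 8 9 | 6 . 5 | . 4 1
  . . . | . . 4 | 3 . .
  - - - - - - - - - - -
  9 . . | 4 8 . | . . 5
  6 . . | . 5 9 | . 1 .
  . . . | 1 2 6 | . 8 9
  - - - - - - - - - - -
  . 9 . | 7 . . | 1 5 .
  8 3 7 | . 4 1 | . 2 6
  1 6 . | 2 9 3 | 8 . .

Step 1. [r6c3∈{3,4,5}] 3 has one home in row 6: r6c3 ⇒ r6c3=3.
Step 2. [r4c3∈{2}] r4c3 is down to just 2 ⇒ r4c3=2.
Step 3. [r5c2∈{7}] r5c2's peers cover all but 7, so r5c2=7.
Step 4. [r6c7∈{4,7}] across row 6, 7 lands solely at r6c7 ⇒ r6c7=7.
Step 5. [r7c3∈{4}] r7c3's peers cover all but 4, so r7c3=4.
Step 6. [r3c2∈{2,5}] 2 has one home in col 2: r3c2. So r3c2=2.
Step 7. [r5c9∈{2,3,4}] r5c9 is the only open cell in col 9 admitting 2 ⇒ r5c9=2.
Step 8. [r3c8∈{7,9}] across col 8, 9 lands solely at r3c8 ⇒ r3c8=9.
Step 9. [r2c5∈{7}] r2c5's peers cover all but 7, so r2c5=7.
Step 10. [r3c4∈{8}] r3c4 has the single candidate 8, so r3c4=8.
Step 11. [r3c9∈{7}] r3c9 has the single candidate 7, so r3c9=7.
Step 12. [r3c1∈{5}] r3c1 has the single candidate 5. So r3c1=5.
Step 13. [r1c5∈{3}] r1c5's peers cover all but 3, so r1c5=3.
Step 14. [r6c1∈{4}] r6c1 is down to just 4, so r6c1=4.
Step 15. [r6c2∈{5}] nothing but 5 survives at r6c2 ⇒ r6c2=5.
Step 16. [r9c9∈{4}] r9c9's peers cover all but 4 ⇒ r9c9=4.
Step 17. [r2c7∈{2}] nothing but 2 survives at r2c7. So r2c7=2.
Step 18. [r5c3∈{8}] r5c3 is down to just 8 ⇒ r5c3=8.
Step 19. [r7c9∈{3}] only 3 remains possible at r7c9. So r7c9=3.
Step 20. [r4c6∈{7}] r4c6's peers cover all but 7 ⇒ r4c6=7.
Step 21. [r5c7∈{4}] r5c7 is down to just 4. So r5c7=4.
Step 22. [r1c9∈{8}] r1c9 is down to just 8. So r1c9=8.
Step 23. [r4c7∈{6}] r4c7 has the single candidate 6 ⇒ r4c7=6.
Step 24. [r1c1∈{7}] r1c1 has the single candidate 7 ⇒ r1c1=7.
Step 25. [r3c5∈{1}] nothing but 1 survives at r3c5, so r3c5=1.
Step 26. [r7c6∈{8}] only 8 remains possible at r7c6, so r7c6=8.
Step 27. [r1c7∈{5}] nothing but 5 survives at r1c7, so r1c7=5.
Step 28. [r7c5∈{6}] only 6 remains possible at r7c5. So r7c5=6.
Step 29. [r9c3∈{5}] r9c3's peers cover all but 5, so r9c3=5.
Step 30. [r3c3∈{6}] r3c3 is down to just 6. So r3c3=6.
Step 31. [r7c1∈{2}] nothing but 2 survives at r7c1 ⇒ r7c1=2.
Step 32. [r8c7∈{9}] r8c7 is down to just 9. So r8c7=9.
Step 33. [r1c4∈{9}] nothing but 9 survives at r1c4 ⇒ r1c4=9.
Step 34. [r8c4∈{5}] r8c4's peers cover all but 5. So r8c4=5.
Step 35. [r5c4∈{3}] r5c4 has the single candidate 3. So r5c4=3.
Step 36. [r9c8∈{7}] only 7 remains possible at r9c8. So r9c8=7.
Step 37. [r4c8∈{3}] r4c8's peers cover all but 3. So r4c8=3.
Step 38. [r4c2∈{1}] r4c2 has the single candidate 1. So r4c2=1.

Answer: 7 4 1 9 3 2 5 6 8 / 3 8 9 6 7 5 2 4 1 / 5 2 6 8 1 4 3 9 7 / 9 1 2 4 8 7 6 3 5 / 6 7 8 3 5 9 4 1 2 / 4 5 3 1 2 6 7 8 9 / 2 9 4 7 6 8 1 5 3 / 8 3 7 5 4 1 9 2 6 / 1 6 5 2 9 3 8 7 4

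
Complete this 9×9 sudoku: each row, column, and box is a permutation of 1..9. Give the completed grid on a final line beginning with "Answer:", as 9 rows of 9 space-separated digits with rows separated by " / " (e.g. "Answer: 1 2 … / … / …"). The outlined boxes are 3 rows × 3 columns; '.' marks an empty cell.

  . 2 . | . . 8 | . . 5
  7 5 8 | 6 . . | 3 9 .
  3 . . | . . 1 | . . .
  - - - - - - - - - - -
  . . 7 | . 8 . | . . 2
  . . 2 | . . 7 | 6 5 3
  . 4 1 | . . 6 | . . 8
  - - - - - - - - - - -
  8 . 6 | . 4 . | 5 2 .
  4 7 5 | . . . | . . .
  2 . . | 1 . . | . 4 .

Step 1. [r5c1∈{9}] only 9 remains possible at r5c1. So r5c1=9.
Step 2. [r8c8∈{1,3,6,8}] col 8 places 3 nowhere but r8c8. So r8c8=3.
Step 3. [r4c7∈{1,4,9}] r4c7 is the only open cell in box 6 admitting 4. So r4c7=4.
Step 4. [r2c9∈{1,4}] in row 2, 1 fits only at r2c9 ⇒ r2c9=1.
Step 5. [r1c7∈{7}] r1c7 has the single candidate 7 ⇒ r1c7=7.
Step 6. [r4c2∈{3,6}] 3 has one home in box 4: r4c2. So r4c2=3.
Step 7. [r9c2∈{9}] r9c2 has the single candidate 9, so r9c2=9.
Step 8. [r2c5∈{2}] r2c5's peers cover all but 2. So r2c5=2.
Step 9. [r6c4∈{2,3,5,9}] in row 6, 2 fits only at r6c4, so r6c4=2.
Step 10. [r6c5∈{3,5,9}] across row 6, 3 lands solely at r6c5, so r6c5=3.
Step 11. [r1c5∈{9}] r1c5 is down to just 9, so r1c5=9.
Step 12. [r3c2∈{6}] nothing but 6 survives at r3c2, so r3c2=6.
Step 13. [r1c4∈{3,4}] in row 1, 3 fits only at r1c4. So r1c4=3.
Step 14. [r7c6∈{3,9}] r7c6 is the only open cell in row 7 admitting 3. So r7c6=3.
Step 15. [r8c5∈{6}] nothing but 6 survives at r8c5 ⇒ r8c5=6.
Step 16. [r8c9∈{9}] nothing but 9 survives at r8c9 ⇒ r8c9=9.
Step 17. [r9c7∈{8}] r9c7 is down to just 8 ⇒ r9c7=8.
Step 18. [r3c9∈{4}] r3c9's peers cover all but 4 ⇒ r3c9=4.
Step 19. [r9c6∈{5}] nothing but 5 survives at r9c6, so r9c6=5.
Step 20. [r4c4∈{5,9}] r4c4 is the only open cell in box 5 admitting 5. So r4c4=5.
Step 21. [r9c5∈{7}] r9c5's peers cover all but 7 ⇒ r9c5=7.
Step 22. [r8c4∈{8}] r8c4 has the single candidate 8 ⇒ r8c4=8.
Step 23. [r6c8∈{7}] r6c8's peers cover all but 7. So r6c8=7.
Step 24. [r6c1∈{5}] r6c1's peers cover all but 5. So r6c1=5.
Step 25. [r3c8∈{8}] r3c8's peers cover all but 8 ⇒ r3c8=8.
Step 26. [r4c8∈{1}] r4c8's peers cover all but 1, so r4c8=1.
Step 27. [r3c7∈{2}] r3c7's peers cover all but 2. So r3c7=2.
Step 28. [r3c5∈{5}] r3c5 is down to just 5. So r3c5=5.
Step 29. [r8c6∈{2}] r8c6 is down to just 2 ⇒ r8c6=2.
Step 30. [r1c8∈{6}] only 6 remains possible at r1c8 ⇒ r1c8=6.
Step 31. [r3c3∈{9}] nothing but 9 survives at r3c3. So r3c3=9.
Step 32. [r6c7∈{9}] r6c7's peers cover all but 9 ⇒ r6c7=9.
Step 33. [r2c6∈{4}] r2c6 is down to just 4 ⇒ r2c6=4.
Step 34. [r9c9∈{6}] nothing but 6 survives at r9c9. So r9c9=6.
Step 35. [r9c3∈{3}] nothing but 3 survives at r9c3 ⇒ r9c3=3.
Step 36. [r4c1∈{6}] r4c1 is down to just 6 ⇒ r4c1=6.
Step 37. [r5c5∈{1}] only 1 remains possible at r5c5 ⇒ r5c5=1.
Step 38. [r1c1∈{1}] r1c1 is down to just 1. So r1c1=1.
Step 39. [r1c3∈{4}] r1c3 has the single candidate 4 ⇒ r1c3=4.
Step 40. [r3c4∈{7}] nothing but 7 survives at r3c4. So r3c4=7.
Step 41. [r7c2∈{1}] r7c2 is down to just 1, so r7c2=1.
Step 42. [r7c4∈{9}] r7c4 is down to just 9 ⇒ r7c4=9.
Step 43. [r7c9∈{7}] r7c9 is down to just 7, so r7c9=7.
Step 44. [r8c7∈{1}] nothing but 1 survives at r8c7. So r8c7=1.
Step 45. [r5c2∈{8}] only 8 remains possible at r5c2. So r5c2=8.
Step 46. [r4c6∈{9}] nothing but 9 survives at r4c6. So r4c6=9.
Step 47. [r5c4∈{4}] nothing but 4 survives at r5c4, so r5c4=4.

Answer: 1 2 4 3 9 8 7 6 5 / 7 5 8 6 2 4 3 9 1 / 3 6 9 7 5 1 2 8 4 / 6 3 7 5 8 9 4 1 2 / 9 8 2 4 1 7 6 5 3 / 5 4 1 2 3 6 9 7 8 / 8 1 6 9 4 3 5 2 7 / 4 7 5 8 6 2 1 3 9 / 2 9 3 1 7 5 8 4 6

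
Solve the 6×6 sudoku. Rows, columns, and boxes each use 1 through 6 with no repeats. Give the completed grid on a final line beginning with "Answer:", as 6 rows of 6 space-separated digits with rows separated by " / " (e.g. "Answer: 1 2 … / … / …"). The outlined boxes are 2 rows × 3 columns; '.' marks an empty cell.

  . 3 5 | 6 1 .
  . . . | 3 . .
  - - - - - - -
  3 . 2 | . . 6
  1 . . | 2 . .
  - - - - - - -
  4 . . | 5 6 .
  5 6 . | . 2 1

Step 1. [r1c6∈{2,4}] in row 1, 4 fits only at r1c6 ⇒ r1c6=4.
Step 2. [r4c5∈{3,4,5}] col 5 places 3 nowhere but r4c5 ⇒ r4c5=3.
Step 3. [r2c6∈{2,5}] across col 6, 2 lands solely at r2c6, so r2c6=2.
Step 4. [r3c5∈{4,5}] 4 has one home in col 5: r3c5, so r3c5=4.
Step 5. [r4c3∈{4,6}] row 4 places 6 nowhere but r4c3. So r4c3=6.
Step 6. [r4c2∈{4,5}] across row 4, 4 lands solely at r4c2. So r4c2=4.
Step 7. [r2c2∈{1}] only 1 remains possible at r2c2, so r2c2=1.
Step 8. [r5c3∈{1,3}] 1 has one home in row 5: r5c3 ⇒ r5c3=1.
Step 9. [r4c6∈{5}] nothing but 5 survives at r4c6 ⇒ r4c6=5.
Step 10. [r2c1∈{6}] nothing but 6 survives at r2c1 ⇒ r2c1=6.
Step 11. [r6c4∈{4}] r6c4 has the single candidate 4. So r6c4=4.
Step 12. [r5c6∈{3}] r5c6's peers cover all but 3 ⇒ r5c6=3.
Step 13. [r6c3∈{3}] only 3 remains possible at r6c3. So r6c3=3.
Step 14. [r2c5∈{5}] only 5 remains possible at r2c5, so r2c5=5.
Step 15. [r2c3∈{4}] nothing but 4 survives at r2c3 ⇒ r2c3=4.
Step 16. [r3c2∈{5}] r3c2 is down to just 5, so r3c2=5.
Step 17. [r1c1∈{2}] nothing but 2 survives at r1c1. So r1c1=2.
Step 18. [r3c4∈{1}] r3c4 is down to just 1 ⇒ r3c4=1.
Step 19. [r5c2∈{2}] nothing but 2 survives at r5c2 ⇒ r5c2=2.

Answer: 2 3 5 6 1 4 / 6 1 4 3 5 2 / 3 5 2 1 4 6 / 1 4 6 2 3 5 / 4 2 1 5 6 3 / 5 6 3 4 2 1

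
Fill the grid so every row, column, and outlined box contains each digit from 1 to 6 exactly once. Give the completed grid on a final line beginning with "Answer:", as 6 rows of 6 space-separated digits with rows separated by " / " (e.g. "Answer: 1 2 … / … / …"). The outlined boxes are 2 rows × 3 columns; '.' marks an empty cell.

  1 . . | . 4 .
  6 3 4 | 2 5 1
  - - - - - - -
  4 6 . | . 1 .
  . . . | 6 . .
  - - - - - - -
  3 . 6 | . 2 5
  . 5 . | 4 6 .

Step 1. [r4c5∈{3}] only 3 remains possible at r4c5, so r4c5=3.
Step 2. [r4c1∈{2,5}] 5 has one home in col 1: r4c1, so r4c1=5.
Step 3. [r6c3∈{1,2}] r6c3 is the only open cell in row 6 admitting 1. So r6c3=1.
Step 4. [r4c3∈{2}] r4c3 has the single candidate 2 ⇒ r4c3=2.
Step 5. [r1c4∈{3}] r1c4's peers cover all but 3, so r1c4=3.
Step 6. [r6c1∈{2}] r6c1 is down to just 2, so r6c1=2.
Step 7. [r1c6∈{6}] nothing but 6 survives at r1c6. So r1c6=6.
Step 8. [r1c3∈{5}] r1c3 is down to just 5 ⇒ r1c3=5.
Step 9. [r3c6∈{2}] nothing but 2 survives at r3c6, so r3c6=2.
Step 10. [r3c3∈{3}] r3c3 is down to just 3 ⇒ r3c3=3.
Step 11. [r4c2∈{1}] r4c2 has the single candidate 1 ⇒ r4c2=1.
Step 12. [r5c2∈{4}] only 4 remains possible at r5c2 ⇒ r5c2=4.
Step 13. [r1c2∈{2}] r1c2 has the single candidate 2, so r1c2=2.
Step 14. [r6c6∈{3}] only 3 remains possible at r6c6. So r6c6=3.
Step 15. [r5c4∈{1}] r5c4 is down to just 1, so r5c4=1.
Step 16. [r3c4∈{5}] r3c4 is down to just 5. So r3c4=5.
Step 17. [r4c6∈{4}] only 4 remains possible at r4c6, so r4c6=4.

Answer: 1 2 5 3 4 6 / 6 3 4 2 5 1 / 4 6 3 5 1 2 / 5 1 2 6 3 4 / 3 4 6 1 2 5 / 2 5 1 4 6 3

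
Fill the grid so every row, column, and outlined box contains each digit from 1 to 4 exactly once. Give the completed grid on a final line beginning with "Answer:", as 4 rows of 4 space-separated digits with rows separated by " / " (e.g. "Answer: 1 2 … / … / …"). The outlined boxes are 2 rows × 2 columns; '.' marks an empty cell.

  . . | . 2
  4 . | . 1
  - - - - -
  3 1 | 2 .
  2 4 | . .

Step 1. [r2c3∈{3}] r2c3 is down to just 3 ⇒ r2c3=3.
Step 2. [r1c1∈{1}] nothing but 1 survives at r1c1, so r1c1=1.
Step 3. [r1c2∈{3}] nothing but 3 survives at r1c2. So r1c2=3.
Step 4. [r4c3∈{1}] r4c3 has the single candidate 1, so r4c3=1.
Step 5. [r1c3∈{4}] r1c3 is down to just 4. So r1c3=4.
Step 6. [r2c2∈{2}] nothing but 2 survives at r2c2 ⇒ r2c2=2.
Step 7. [r4c4∈{3}] nothing but 3 survives at r4c4. So r4c4=3.
Step 8. [r3c4∈{4}] r3c4's peers cover all but 4 ⇒ r3c4=4.

Answer: 1 3 4 2 / 4 2 3 1 / 3 1 2 4 / 2 4 1 3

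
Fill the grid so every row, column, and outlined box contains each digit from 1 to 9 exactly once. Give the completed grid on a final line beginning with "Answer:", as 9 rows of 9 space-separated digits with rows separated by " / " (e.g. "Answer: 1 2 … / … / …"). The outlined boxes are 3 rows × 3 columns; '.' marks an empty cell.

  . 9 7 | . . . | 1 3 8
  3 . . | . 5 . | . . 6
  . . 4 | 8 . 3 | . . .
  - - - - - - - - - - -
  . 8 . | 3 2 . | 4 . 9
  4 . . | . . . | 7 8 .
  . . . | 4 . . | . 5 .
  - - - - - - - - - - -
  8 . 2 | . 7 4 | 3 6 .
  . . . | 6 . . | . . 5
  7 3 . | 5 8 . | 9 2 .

Step 1. [r9c6∈{1}] r9c6 is down to just 1. So r9c6=1.
Step 2. [r2c7∈{2}] nothing but 2 survives at r2c7. So r2c7=2.
Step 3. [r2c2∈{1}] nothing but 1 survives at r2c2, so r2c2=1.
Step 4. [r6c7∈{6}] r6c7 has the single candidate 6 ⇒ r6c7=6.
Step 5. [r4c8∈{1}] r4c8's peers cover all but 1, so r4c8=1.
Step 6. [r1c1∈{2,5,6}] r1c1 is the only open cell in row 1 admitting 5. So r1c1=5.
Step 7. [r4c1∈{6}] only 6 remains possible at r4c1, so r4c1=6.
Step 8. [r7c4∈{9}] r7c4 has the single candidate 9 ⇒ r7c4=9.
Step 9. [r3c5∈{1,6,9}] row 3 places 1 nowhere but r3c5, so r3c5=1.
Step 10. [r6c5∈{9}] r6c5 is down to just 9. So r6c5=9.
Step 11. [r5c3∈{1,3,5,9}] r5c3 is the only open cell in row 5 admitting 9, so r5c3=9.
Step 12. [r8c8∈{4,7}] 7 has one home in row 8: r8c8, so r8c8=7.
Step 13. [r4c6∈{5,7}] r4c6 is the only open cell in row 4 admitting 7. So r4c6=7.
Step 14. [r3c1∈{2}] r3c1's peers cover all but 2, so r3c1=2.
Step 15. [r5c6∈{5,6}] across col 6, 5 lands solely at r5c6 ⇒ r5c6=5.
Step 16. [r5c9∈{2,3}] row 5 places 3 nowhere but r5c9, so r5c9=3.
Step 17. [r8c3∈{1}] nothing but 1 survives at r8c3, so r8c3=1.
Step 18. [r1c6∈{2,6}] 6 has one home in col 6: r1c6 ⇒ r1c6=6.
Step 19. [r6c9∈{2}] nothing but 2 survives at r6c9. So r6c9=2.
Step 20. [r3c8∈{9}] only 9 remains possible at r3c8, so r3c8=9.
Step 21. [r4c3∈{5}] nothing but 5 survives at r4c3, so r4c3=5.
Step 22. [r5c4∈{1}] only 1 remains possible at r5c4, so r5c4=1.
Step 23. [r9c3∈{6}] r9c3's peers cover all but 6. So r9c3=6.
Step 24. [r8c5∈{3}] nothing but 3 survives at r8c5 ⇒ r8c5=3.
Step 25. [r6c2∈{7}] nothing but 7 survives at r6c2 ⇒ r6c2=7.
Step 26. [r5c5∈{6}] r5c5's peers cover all but 6, so r5c5=6.
Step 27. [r3c2∈{6}] r3c2's peers cover all but 6, so r3c2=6.
Step 28. [r6c1∈{1}] only 1 remains possible at r6c1 ⇒ r6c1=1.
Step 29. [r2c8∈{4}] nothing but 4 survives at r2c8, so r2c8=4.
Step 30. [r7c9∈{1}] r7c9 has the single candidate 1 ⇒ r7c9=1.
Step 31. [r1c5∈{4}] only 4 remains possible at r1c5, so r1c5=4.
Step 32. [r6c6∈{8}] r6c6's peers cover all but 8. So r6c6=8.
Step 33. [r3c7∈{5}] r3c7 is down to just 5 ⇒ r3c7=5.
Step 34. [r5c2∈{2}] only 2 remains possible at r5c2. So r5c2=2.
Step 35. [r8c1∈{9}] nothing but 9 survives at r8c1, so r8c1=9.
Step 36. [r2c3∈{8}] r2c3 has the single candidate 8, so r2c3=8.
Step 37. [r3c9∈{7}] r3c9's peers cover all but 7 ⇒ r3c9=7.
Step 38. [r8c6∈{2}] only 2 remains possible at r8c6, so r8c6=2.
Step 39. [r6c3∈{3}] only 3 remains possible at r6c3. So r6c3=3.
Step 40. [r2c4∈{7}] r2c4 is down to just 7 ⇒ r2c4=7.
Step 41. [r8c2∈{4}] r8c2's peers cover all but 4, so r8c2=4.
Step 42. [r2c6∈{9}] only 9 remains possible at r2c6, so r2c6=9.
Step 43. [r7c2∈{5}] only 5 remains possible at r7c2. So r7c2=5.
Step 44. [r9c9∈{4}] r9c9's peers cover all but 4, so r9c9=4.
Step 45. [r1c4∈{2}] nothing but 2 survives at r1c4, so r1c4=2.
Step 46. [r8c7∈{8}] r8c7 is down to just 8, so r8c7=8.

Answer: 5 9 7 2 4 6 1 3 8 / 3 1 8 7 5 9 2 4 6 / 2 6 4 8 1 3 5 9 7 / 6 8 5 3 2 7 4 1 9 / 4 2 9 1 6 5 7 8 3 / 1 7 3 4 9 8 6 5 2 / 8 5 2 9 7 4 3 6 1 / 9 4 1 6 3 2 8 7 5 / 7 3 6 5 8 1 9 2 4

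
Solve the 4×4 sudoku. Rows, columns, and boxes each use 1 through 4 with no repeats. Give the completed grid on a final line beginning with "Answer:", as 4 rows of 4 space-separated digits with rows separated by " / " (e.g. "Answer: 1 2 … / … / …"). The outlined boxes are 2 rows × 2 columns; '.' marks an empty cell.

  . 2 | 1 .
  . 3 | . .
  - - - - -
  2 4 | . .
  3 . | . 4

Step 1. [r2c3∈{2,4}] 4 has one home in col 3: r2c3, so r2c3=4.
Step 2. [r3c4∈{1,3}] 1 has one home in row 3: r3c4, so r3c4=1.
Step 3. [r1c4∈{3}] r1c4 is down to just 3, so r1c4=3.
Step 4. [r4c3∈{2}] r4c3 has the single candidate 2 ⇒ r4c3=2.
Step 5. [r4c2∈{1}] only 1 remains possible at r4c2, so r4c2=1.
Step 6. [r3c3∈{3}] nothing but 3 survives at r3c3. So r3c3=3.
Step 7. [r1c1∈{4}] r1c1 is down to just 4. So r1c1=4.
Step 8. [r2c1∈{1}] r2c1 has the single candidate 1, so r2c1=1.
Step 9. [r2c4∈{2}] r2c4's peers cover all but 2, so r2c4=2.

Answer: 4 2 1 3 / 1 3 4 2 / 2 4 3 1 / 3 1 2 4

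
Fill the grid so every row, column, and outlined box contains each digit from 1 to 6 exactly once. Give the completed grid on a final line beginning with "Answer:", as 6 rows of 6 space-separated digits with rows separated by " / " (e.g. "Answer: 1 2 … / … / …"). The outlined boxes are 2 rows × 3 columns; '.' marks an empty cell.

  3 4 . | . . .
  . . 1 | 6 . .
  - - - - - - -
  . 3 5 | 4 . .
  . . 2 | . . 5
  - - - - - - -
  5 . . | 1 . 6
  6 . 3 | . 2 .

Step 1. [r3c1∈{1}] r3c1 has the single candidate 1 ⇒ r3c1=1.
Step 2. [r4c5∈{1,3,6}] in row 4, 1 fits only at r4c5, so r4c5=1.
Step 3. [r1c4∈{2,5}] across col 4, 2 lands solely at r1c4, so r1c4=2.
Step 4. [r2c2∈{2,5}] r2c2 is the only open cell in col 2 admitting 5, so r2c2=5.
Step 5. [r6c6∈{4}] r6c6 is down to just 4, so r6c6=4.
Step 6. [r2c6∈{3}] nothing but 3 survives at r2c6 ⇒ r2c6=3.
Step 7. [r2c5∈{4}] r2c5's peers cover all but 4, so r2c5=4.
Step 8. [r4c4∈{3}] only 3 remains possible at r4c4 ⇒ r4c4=3.
Step 9. [r1c3∈{6}] r1c3's peers cover all but 6. So r1c3=6.
Step 10. [r6c4∈{5}] nothing but 5 survives at r6c4 ⇒ r6c4=5.
Step 11. [r1c6∈{1}] r1c6 has the single candidate 1. So r1c6=1.
Step 12. [r4c1∈{4}] r4c1 is down to just 4, so r4c1=4.
Step 13. [r4c2∈{6}] only 6 remains possible at r4c2 ⇒ r4c2=6.
Step 14. [r5c2∈{2}] only 2 remains possible at r5c2. So r5c2=2.
Step 15. [r2c1∈{2}] r2c1's peers cover all but 2 ⇒ r2c1=2.
Step 16. [r5c3∈{4}] r5c3 is down to just 4. So r5c3=4.
Step 17. [r5c5∈{3}] nothing but 3 survives at r5c5, so r5c5=3.
Step 18. [r3c5∈{6}] r3c5 is down to just 6, so r3c5=6.
Step 19. [r1c5∈{5}] r1c5 is down to just 5. So r1c5=5.
Step 20. [r6c2∈{1}] only 1 remains possible at r6c2 ⇒ r6c2=1.
Step 21. [r3c6∈{2}] r3c6 has the single candidate 2 ⇒ r3c6=2.

Answer: 3 4 6 2 5 1 / 2 5 1 6 4 3 / 1 3 5 4 6 2 / 4 6 2 3 1 5 / 5 2 4 1 3 6 / 6 1 3 5 2 4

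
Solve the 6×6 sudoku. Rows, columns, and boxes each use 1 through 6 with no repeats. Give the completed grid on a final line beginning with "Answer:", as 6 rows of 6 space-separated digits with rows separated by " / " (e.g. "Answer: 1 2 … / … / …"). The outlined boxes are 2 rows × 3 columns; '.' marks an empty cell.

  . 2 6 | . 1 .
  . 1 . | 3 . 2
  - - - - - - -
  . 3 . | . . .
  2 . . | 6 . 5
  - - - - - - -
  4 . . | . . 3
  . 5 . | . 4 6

Step 1. [r4c3∈{1,4}] in row 4, 1 fits only at r4c3 ⇒ r4c3=1.
Step 2. [r5c4∈{1,2,5}] r5c4 is the only open cell in row 5 admitting 1. So r5c4=1.
Step 3. [r2c1∈{5}] r2c1 is down to just 5. So r2c1=5.
Step 4. [r6c4∈{2}] r6c4 has the single candidate 2 ⇒ r6c4=2.
Step 5. [r3c4∈{4}] only 4 remains possible at r3c4, so r3c4=4.
Step 6. [r6c3∈{3}] r6c3 is down to just 3 ⇒ r6c3=3.
Step 7. [r3c3∈{5}] r3c3 is down to just 5, so r3c3=5.
Step 8. [r3c6∈{1}] r3c6's peers cover all but 1. So r3c6=1.
Step 9. [r5c5∈{5}] r5c5 has the single candidate 5, so r5c5=5.
Step 10. [r5c3∈{2}] r5c3 has the single candidate 2 ⇒ r5c3=2.
Step 11. [r2c3∈{4}] r2c3 has the single candidate 4, so r2c3=4.
Step 12. [r6c1∈{1}] r6c1 has the single candidate 1, so r6c1=1.
Step 13. [r4c2∈{4}] r4c2 is down to just 4 ⇒ r4c2=4.
Step 14. [r5c2∈{6}] only 6 remains possible at r5c2, so r5c2=6.
Step 15. [r3c5∈{2}] r3c5's peers cover all but 2. So r3c5=2.
Step 16. [r1c4∈{5}] only 5 remains possible at r1c4, so r1c4=5.
Step 17. [r2c5∈{6}] nothing but 6 survives at r2c5 ⇒ r2c5=6.
Step 18. [r4c5∈{3}] r4c5's peers cover all but 3. So r4c5=3.
Step 19. [r1c6∈{4}] r1c6 has the single candidate 4 ⇒ r1c6=4.
Step 20. [r1c1∈{3}] r1c1 is down to just 3. So r1c1=3.
Step 21. [r3c1∈{6}] nothing but 6 survives at r3c1. So r3c1=6.

Answer: 3 2 6 5 1 4 / 5 1 4 3 6 2 / 6 3 5 4 2 1 / 2 4 1 6 3 5 / 4 6 2 1 5 3 / 1 5 3 2 4 6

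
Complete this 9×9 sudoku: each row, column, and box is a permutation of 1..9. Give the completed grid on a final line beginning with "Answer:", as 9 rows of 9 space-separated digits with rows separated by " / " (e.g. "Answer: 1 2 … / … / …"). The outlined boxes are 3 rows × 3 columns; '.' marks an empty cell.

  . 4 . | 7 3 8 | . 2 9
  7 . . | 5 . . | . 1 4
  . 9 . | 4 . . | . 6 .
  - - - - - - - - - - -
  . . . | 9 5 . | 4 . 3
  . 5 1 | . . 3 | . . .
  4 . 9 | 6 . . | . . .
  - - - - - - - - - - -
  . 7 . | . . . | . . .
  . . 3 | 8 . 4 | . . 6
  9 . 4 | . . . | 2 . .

Step 1. [r5c4∈{2}] r5c4's peers cover all but 2. So r5c4=2.
Step 2. [r1c7∈{5}] r1c7 is down to just 5. So r1c7=5.
Step 3. [r3c1∈{1,2,3,5,8}] across col 1, 3 lands solely at r3c1. So r3c1=3.
Step 4. [r4c6∈{1,7}] across row 4, 1 lands solely at r4c6. So r4c6=1.
Step 5. [r6c6∈{7}] r6c6 is down to just 7, so r6c6=7.
Step 6. [r1c3∈{6}] r1c3 has the single candidate 6 ⇒ r1c3=6.
Step 7. [r3c6∈{2}] r3c6 is down to just 2, so r3c6=2.
Step 8. [r6c5∈{8}] r6c5 has the single candidate 8, so r6c5=8.
Step 9. [r7c8∈{3,4,5,8,9}] r7c8 is the only open cell in row 7 admitting 4 ⇒ r7c8=4.
Step 10. [r9c8∈{3,5,7,8}] col 8 places 3 nowhere but r9c8 ⇒ r9c8=3.
Step 11. [r9c4∈{1}] only 1 remains possible at r9c4 ⇒ r9c4=1.
Step 12. [r5c7∈{6,7,8,9}] col 7 places 6 nowhere but r5c7. So r5c7=6.
Step 13. [r5c1∈{8}] r5c1 is down to just 8 ⇒ r5c1=8.
Step 14. [r8c2∈{1,2}] r8c2 is the only open cell in col 2 admitting 1. So r8c2=1.
Step 15. [r5c9∈{7}] r5c9's peers cover all but 7, so r5c9=7.
Step 16. [r3c9∈{8}] only 8 remains possible at r3c9. So r3c9=8.
Step 17. [r9c9∈{5}] r9c9's peers cover all but 5. So r9c9=5.
Step 18. [r9c6∈{6}] r9c6's peers cover all but 6 ⇒ r9c6=6.
Step 19. [r8c8∈{7,9}] 7 has one home in col 8: r8c8 ⇒ r8c8=7.
Step 20. [r7c1∈{2,5,6}] 6 has one home in row 7: r7c1. So r7c1=6.
Step 21. [r4c1∈{2}] r4c1 is down to just 2. So r4c1=2.
Step 22. [r7c3∈{2,5,8}] across box 7, 2 lands solely at r7c3, so r7c3=2.
Step 23. [r7c5∈{9}] r7c5's peers cover all but 9, so r7c5=9.
Step 24. [r7c9∈{1}] r7c9's peers cover all but 1. So r7c9=1.
Step 25. [r9c2∈{8}] r9c2 has the single candidate 8 ⇒ r9c2=8.
Step 26. [r4c8∈{8}] only 8 remains possible at r4c8 ⇒ r4c8=8.
Step 27. [r7c4∈{3}] r7c4's peers cover all but 3. So r7c4=3.
Step 28. [r3c7∈{7}] r3c7 has the single candidate 7. So r3c7=7.
Step 29. [r8c1∈{5}] r8c1 is down to just 5, so r8c1=5.
Step 30. [r4c2∈{6}] r4c2's peers cover all but 6 ⇒ r4c2=6.
Step 31. [r2c3∈{8}] r2c3 has the single candidate 8. So r2c3=8.
Step 32. [r2c2∈{2}] r2c2's peers cover all but 2, so r2c2=2.
Step 33. [r2c6∈{9}] r2c6's peers cover all but 9 ⇒ r2c6=9.
Step 34. [r3c5∈{1}] r3c5 is down to just 1, so r3c5=1.
Step 35. [r6c2∈{3}] r6c2's peers cover all but 3, so r6c2=3.
Step 36. [r9c5∈{7}] nothing but 7 survives at r9c5. So r9c5=7.
Step 37. [r7c6∈{5}] r7c6 has the single candidate 5 ⇒ r7c6=5.
Step 38. [r2c7∈{3}] r2c7's peers cover all but 3. So r2c7=3.
Step 39. [r3c3∈{5}] r3c3 is down to just 5. So r3c3=5.
Step 40. [r6c7∈{1}] r6c7 is down to just 1, so r6c7=1.
Step 41. [r2c5∈{6}] nothing but 6 survives at r2c5. So r2c5=6.
Step 42. [r6c8∈{5}] only 5 remains possible at r6c8. So r6c8=5.
Step 43. [r5c8∈{9}] nothing but 9 survives at r5c8, so r5c8=9.
Step 44. [r4c3∈{7}] only 7 remains possible at r4c3, so r4c3=7.
Step 45. [r1c1∈{1}] r1c1 has the single candidate 1. So r1c1=1.
Step 46. [r8c5∈{2}] r8c5 has the single candidate 2, so r8c5=2.
Step 47. [r5c5∈{4}] only 4 remains possible at r5c5, so r5c5=4.
Step 48. [r6c9∈{2}] only 2 remains possible at r6c9 ⇒ r6c9=2.
Step 49. [r7c7∈{8}] nothing but 8 survives at r7c7. So r7c7=8.
Step 50. [r8c7∈{9}] r8c7 is down to just 9. So r8c7=9.

Answer: 1 4 6 7 3 8 5 2 9 / 7 2 8 5 6 9 3 1 4 / 3 9 5 4 1 2 7 6 8 / 2 6 7 9 5 1 4 8 3 / 8 5 1 2 4 3 6 9 7 / 4 3 9 6 8 7 1 5 2 / 6 7 2 3 9 5 8 4 1 / 5 1 3 8 2 4 9 7 6 / 9 8 4 1 7 6 2 3 5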